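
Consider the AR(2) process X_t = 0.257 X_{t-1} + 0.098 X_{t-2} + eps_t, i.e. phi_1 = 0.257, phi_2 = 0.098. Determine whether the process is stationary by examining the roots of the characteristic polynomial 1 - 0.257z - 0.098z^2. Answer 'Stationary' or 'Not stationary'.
\text{Stationary}

The AR(p) characteristic polynomial is P(z) = 1 - 0.257z - 0.098z^2.
Stationarity requires all roots to lie outside the unit circle, i.e. |z| > 1 for every root.
Set 1 + (-0.257) z + (-0.098) z^2 = 0, i.e. a z^2 + b z + c = 0 with a = -0.098, b = -0.257, c = 1.
Discriminant D = b^2 - 4ac = (-0.257)^2 - 4*(-0.098)*1 = 0.066049 - (-0.392) = 0.458049.
D >= 0, so the roots are real: z = (-b +/- sqrt(D)) / (2a) = (0.257 +/- 0.676793) / (-0.196).
  z_1 = (0.257 + 0.676793) / (-0.196) = -4.7643,   |z_1| = 4.7643.
  z_2 = (0.257 - 0.676793) / (-0.196) = 2.1418,   |z_2| = 2.1418.
Moduli of all roots: 4.7643, 2.1418.
All moduli strictly greater than 1? Yes.
Verdict: Stationary.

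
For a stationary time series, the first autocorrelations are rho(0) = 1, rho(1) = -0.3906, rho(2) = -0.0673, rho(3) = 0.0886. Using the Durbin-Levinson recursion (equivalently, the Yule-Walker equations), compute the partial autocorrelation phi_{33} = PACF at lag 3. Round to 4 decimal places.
\phi_{33} = -0.0580

The PACF at lag k is phi_{kk}, the last component of the solution
to the Yule-Walker system G_k phi = r_k where
  (G_k)_{ij} = rho(|i - j|), (r_k)_i = rho(i), i,j = 1..k.
Equivalently, Durbin-Levinson gives phi_{kk} iteratively:
  phi_{11} = rho(1)
  phi_{kk} = [rho(k) - sum_{j=1..k-1} phi_{k-1,j} rho(k-j)]
            / [1 - sum_{j=1..k-1} phi_{k-1,j} rho(j)],
  phi_{k,j} = phi_{k-1,j} - phi_{kk} phi_{k-1,k-j},  j = 1..k-1.
Step k = 1:
  phi_11 = rho(1) = -0.3906.
Step k = 2:
  phi_22 = [rho(2) - phi_11 rho(1)] / [1 - phi_11 rho(1)] = [-0.0673 - (-0.3906)(-0.3906)] / [1 - (-0.3906)(-0.3906)]
         = -0.21986836 / 0.84743164 = -0.259453.
  Update: phi_21 = phi_11 - phi_22 phi_11 = -0.3906 - (-0.259453)(-0.3906) = -0.491942.
Step k = 3:
  phi_33 = [rho(3) - phi_21 rho(2) - phi_22 rho(1)] / [1 - phi_21 rho(1) - phi_22 rho(2)]
    numerator   = 0.0886 - (-0.491942)(-0.0673) - (-0.259453)(-0.3906) = -0.0458499
    denominator = 1 - (-0.491942)(-0.3906) - (-0.259453)(-0.0673) = 0.79038622
  phi_33 = -0.0458499 / 0.79038622 = -0.058.
Therefore phi_{33} = -0.0580.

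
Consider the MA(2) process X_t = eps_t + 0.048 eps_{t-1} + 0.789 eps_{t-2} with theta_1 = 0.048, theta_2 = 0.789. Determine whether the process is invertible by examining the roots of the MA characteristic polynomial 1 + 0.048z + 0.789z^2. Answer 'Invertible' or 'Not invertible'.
\text{Invertible}

The MA(q) characteristic polynomial is P(z) = 1 + 0.048z + 0.789z^2.
Invertibility requires all roots to lie outside the unit circle, i.e. |z| > 1 for every root.
Set 1 + (0.048) z + (0.789) z^2 = 0, i.e. a z^2 + b z + c = 0 with a = 0.789, b = 0.048, c = 1.
Discriminant D = b^2 - 4ac = (0.048)^2 - 4*(0.789)*1 = 0.002304 - (3.156) = -3.153696.
D < 0, so the roots are the complex-conjugate pair z = (-b +/- i sqrt(-D)) / (2a) = -0.0304 +/- 1.1254i.
For a conjugate pair |z|^2 = z * conj(z) = (product of roots) = c/a = 1/(0.789) = 1.267427, so |z| = sqrt(1.267427) = 1.1258 for both roots.
Moduli of all roots: 1.1258, 1.1258.
All moduli strictly greater than 1? Yes.
Verdict: Invertible.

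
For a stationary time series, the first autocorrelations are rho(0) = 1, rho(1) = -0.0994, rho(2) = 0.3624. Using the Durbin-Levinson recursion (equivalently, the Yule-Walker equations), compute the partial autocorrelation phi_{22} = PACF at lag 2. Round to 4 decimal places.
\phi_{22} = 0.3560

The PACF at lag k is phi_{kk}, the last component of the solution
to the Yule-Walker system G_k phi = r_k where
  (G_k)_{ij} = rho(|i - j|), (r_k)_i = rho(i), i,j = 1..k.
Equivalently, Durbin-Levinson gives phi_{kk} iteratively:
  phi_{11} = rho(1)
  phi_{kk} = [rho(k) - sum_{j=1..k-1} phi_{k-1,j} rho(k-j)]
            / [1 - sum_{j=1..k-1} phi_{k-1,j} rho(j)],
  phi_{k,j} = phi_{k-1,j} - phi_{kk} phi_{k-1,k-j},  j = 1..k-1.
Step k = 1:
  phi_11 = rho(1) = -0.0994.
Step k = 2:
  phi_22 = [rho(2) - phi_11 rho(1)] / [1 - phi_11 rho(1)] = [0.3624 - (-0.0994)(-0.0994)] / [1 - (-0.0994)(-0.0994)]
         = 0.35251964 / 0.99011964 = 0.356.
Therefore phi_{22} = 0.3560.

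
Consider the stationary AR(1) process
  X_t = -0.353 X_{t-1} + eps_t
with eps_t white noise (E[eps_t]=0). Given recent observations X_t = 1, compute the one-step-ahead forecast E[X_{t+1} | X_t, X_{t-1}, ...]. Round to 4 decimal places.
E[X_{t+1} \mid \mathcal F_t] = -0.3530

For an AR(p) model X_t = c + sum_i phi_i X_{t-i} + eps_t, the
one-step-ahead conditional mean is
  E[X_{t+1} | X_t, ...] = c + sum_i phi_i X_{t+1-i}.
Substitute known values:
  E[X_{t+1} | ...] = (-0.353) * (1)
                   = -0.3530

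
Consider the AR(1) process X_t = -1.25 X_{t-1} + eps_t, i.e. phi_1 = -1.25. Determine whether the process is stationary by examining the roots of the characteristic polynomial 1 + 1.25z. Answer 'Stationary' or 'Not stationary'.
\text{Not stationary}

The AR(p) characteristic polynomial is P(z) = 1 + 1.25z.
Stationarity requires all roots to lie outside the unit circle, i.e. |z| > 1 for every root.
This is linear in z: 1 + (1.25) z = 0  =>  z = -1/(1.25) = -0.8,  |z| = 0.8.
Moduli of all roots: 0.8000.
All moduli strictly greater than 1? No.
Verdict: Not stationary.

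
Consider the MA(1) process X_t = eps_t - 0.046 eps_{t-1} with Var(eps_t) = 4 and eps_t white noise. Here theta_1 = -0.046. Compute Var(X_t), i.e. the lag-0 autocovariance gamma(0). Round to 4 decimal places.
\gamma(0) = 4.0085

For an MA(q) process X_t = eps_t + sum_i theta_i eps_{t-i} with
Var(eps_t) = sigma^2, the variance is
  gamma(0) = sigma^2 * (1 + sum_i theta_i^2).
  sum_i theta_i^2 = (-0.046)^2 = 0.002116.
  gamma(0) = 4 * (1 + 0.002116) = 4 * 1.002116 = 4.008464, which rounds to 4.0085.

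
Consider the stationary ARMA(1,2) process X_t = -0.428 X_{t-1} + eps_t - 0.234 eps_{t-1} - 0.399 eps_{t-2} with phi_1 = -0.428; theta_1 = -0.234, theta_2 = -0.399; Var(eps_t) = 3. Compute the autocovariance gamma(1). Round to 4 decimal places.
\gamma(1) = -1.7773

Multiply the model equation by X_{t-k} and take expectations. With theta_0 = psi_0 = 1 and psi_j the MA(infinity) weights, this gives
  gamma(k) - sum_i phi_i gamma(k-i) = c_k,
  c_k = sigma^2 * sum_{j=k..q} theta_j psi_{j-k}   (c_k = 0 for k > q),
using gamma(-m) = gamma(m).
psi-weights needed (psi_j = theta_j + sum_i phi_i psi_{j-i}):
  psi_1 = theta_1 + phi_1 = -0.234 + (-0.428) = -0.662
  psi_2 = theta_2 + phi_1 psi_1 = -0.399 + (-0.428)(-0.662) = -0.115664
Right-hand sides:
  c_0 = sigma^2 (1 + theta_1 psi_1 + theta_2 psi_2) = 3 * (1 + (-0.234)(-0.662) + (-0.399)(-0.115664)) = 3 * 1.201058 = 3.603174
  c_1 = sigma^2 (theta_1 + theta_2 psi_1) = 3 * (-0.234 + (-0.399)(-0.662)) = 0.090414
  c_2 = sigma^2 theta_2 = 3 * (-0.399) = -1.197
Equations for k = 0 and k = 1 (AR order 1):
  gamma(0) = phi_1 gamma(1) + c_0
  gamma(1) = phi_1 gamma(0) + c_1
Substituting the second into the first: gamma(0) (1 - phi_1^2) = c_0 + phi_1 c_1, so
  gamma(0) = (c_0 + phi_1 c_1) / (1 - phi_1^2) = (3.603174 + (-0.428)(0.090414)) / (1 - (-0.428)^2) = 3.564477 / 0.816816 = 4.363867.
  gamma(1) = phi_1 gamma(0) + c_1 = (-0.428)(4.363867) + (0.090414) = -1.777321.
Therefore gamma(1) = -1.7773 (to 4 decimal places).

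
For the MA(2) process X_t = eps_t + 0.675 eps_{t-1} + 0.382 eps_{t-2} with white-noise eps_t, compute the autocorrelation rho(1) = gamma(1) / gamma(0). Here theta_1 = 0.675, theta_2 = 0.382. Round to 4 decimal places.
\rho(1) = 0.5825

For an MA(q) process with theta_0 = 1, the autocovariance is
  gamma(k) = sigma^2 * sum_{i=0..q-k} theta_i * theta_{i+k},
and rho(k) = gamma(k) / gamma(0). Sigma^2 cancels.
  numerator   = (1)*(0.675) + (0.675)*(0.382) = 0.93285.
  denominator = (1)^2 + (0.675)^2 + (0.382)^2 = 1.601549.
  rho(1) = 0.93285 / 1.601549 = 0.5825.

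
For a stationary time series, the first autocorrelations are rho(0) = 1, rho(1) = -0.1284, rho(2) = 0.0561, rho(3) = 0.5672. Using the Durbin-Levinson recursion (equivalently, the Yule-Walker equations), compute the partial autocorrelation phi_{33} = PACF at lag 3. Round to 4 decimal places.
\phi_{33} = 0.5900

The PACF at lag k is phi_{kk}, the last component of the solution
to the Yule-Walker system G_k phi = r_k where
  (G_k)_{ij} = rho(|i - j|), (r_k)_i = rho(i), i,j = 1..k.
Equivalently, Durbin-Levinson gives phi_{kk} iteratively:
  phi_{11} = rho(1)
  phi_{kk} = [rho(k) - sum_{j=1..k-1} phi_{k-1,j} rho(k-j)]
            / [1 - sum_{j=1..k-1} phi_{k-1,j} rho(j)],
  phi_{k,j} = phi_{k-1,j} - phi_{kk} phi_{k-1,k-j},  j = 1..k-1.
Step k = 1:
  phi_11 = rho(1) = -0.1284.
Step k = 2:
  phi_22 = [rho(2) - phi_11 rho(1)] / [1 - phi_11 rho(1)] = [0.0561 - (-0.1284)(-0.1284)] / [1 - (-0.1284)(-0.1284)]
         = 0.03961344 / 0.98351344 = 0.040277.
  Update: phi_21 = phi_11 - phi_22 phi_11 = -0.1284 - (0.040277)(-0.1284) = -0.123228.
Step k = 3:
  phi_33 = [rho(3) - phi_21 rho(2) - phi_22 rho(1)] / [1 - phi_21 rho(1) - phi_22 rho(2)]
    numerator   = 0.5672 - (-0.123228)(0.0561) - (0.040277)(-0.1284) = 0.57928474
    denominator = 1 - (-0.123228)(-0.1284) - (0.040277)(0.0561) = 0.98191791
  phi_33 = 0.57928474 / 0.98191791 = 0.59.
Therefore phi_{33} = 0.5900.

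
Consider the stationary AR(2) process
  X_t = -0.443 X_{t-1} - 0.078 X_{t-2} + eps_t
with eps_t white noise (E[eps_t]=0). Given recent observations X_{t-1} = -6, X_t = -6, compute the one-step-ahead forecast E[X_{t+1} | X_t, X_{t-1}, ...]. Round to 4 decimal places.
E[X_{t+1} \mid \mathcal F_t] = 3.1260

For an AR(p) model X_t = c + sum_i phi_i X_{t-i} + eps_t, the
one-step-ahead conditional mean is
  E[X_{t+1} | X_t, ...] = c + sum_i phi_i X_{t+1-i}.
Substitute known values:
  E[X_{t+1} | ...] = (-0.443) * (-6) + (-0.078) * (-6)
                   = 3.1260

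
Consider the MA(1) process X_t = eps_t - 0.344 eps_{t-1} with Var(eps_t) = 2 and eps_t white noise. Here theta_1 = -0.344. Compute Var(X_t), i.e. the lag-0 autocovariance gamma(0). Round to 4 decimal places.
\gamma(0) = 2.2367

For an MA(q) process X_t = eps_t + sum_i theta_i eps_{t-i} with
Var(eps_t) = sigma^2, the variance is
  gamma(0) = sigma^2 * (1 + sum_i theta_i^2).
  sum_i theta_i^2 = (-0.344)^2 = 0.118336.
  gamma(0) = 2 * (1 + 0.118336) = 2 * 1.118336 = 2.236672, which rounds to 2.2367.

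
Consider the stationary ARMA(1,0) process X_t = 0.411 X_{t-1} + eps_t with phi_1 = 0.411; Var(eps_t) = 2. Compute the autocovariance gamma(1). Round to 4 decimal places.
\gamma(1) = 0.9891

Multiply the model equation by X_{t-k} and take expectations. With theta_0 = psi_0 = 1 and psi_j the MA(infinity) weights, this gives
  gamma(k) - sum_i phi_i gamma(k-i) = c_k,
  c_k = sigma^2 * sum_{j=k..q} theta_j psi_{j-k}   (c_k = 0 for k > q),
using gamma(-m) = gamma(m).
Pure AR (q = 0): c_0 = sigma^2 = 2, c_k = 0 for k >= 1.
Equations for k = 0 and k = 1 (AR order 1):
  gamma(0) = phi_1 gamma(1) + c_0
  gamma(1) = phi_1 gamma(0) + c_1
Substituting the second into the first: gamma(0) (1 - phi_1^2) = c_0 + phi_1 c_1, so
  gamma(0) = c_0 / (1 - phi_1^2) = 2 / (1 - (0.411)^2) = 2 / 0.831079 = 2.40651.
  gamma(1) = phi_1 gamma(0) = (0.411)(2.40651) = 0.989076.
Therefore gamma(1) = 0.9891 (to 4 decimal places).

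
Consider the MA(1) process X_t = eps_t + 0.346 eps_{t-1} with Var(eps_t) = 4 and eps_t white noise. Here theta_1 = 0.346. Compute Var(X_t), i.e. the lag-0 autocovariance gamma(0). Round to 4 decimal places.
\gamma(0) = 4.4789

For an MA(q) process X_t = eps_t + sum_i theta_i eps_{t-i} with
Var(eps_t) = sigma^2, the variance is
  gamma(0) = sigma^2 * (1 + sum_i theta_i^2).
  sum_i theta_i^2 = (0.346)^2 = 0.119716.
  gamma(0) = 4 * (1 + 0.119716) = 4 * 1.119716 = 4.478864, which rounds to 4.4789.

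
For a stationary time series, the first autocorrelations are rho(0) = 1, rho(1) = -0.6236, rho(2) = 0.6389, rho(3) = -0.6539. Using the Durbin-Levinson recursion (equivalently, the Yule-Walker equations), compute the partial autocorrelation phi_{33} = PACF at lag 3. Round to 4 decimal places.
\phi_{33} = -0.3210

The PACF at lag k is phi_{kk}, the last component of the solution
to the Yule-Walker system G_k phi = r_k where
  (G_k)_{ij} = rho(|i - j|), (r_k)_i = rho(i), i,j = 1..k.
Equivalently, Durbin-Levinson gives phi_{kk} iteratively:
  phi_{11} = rho(1)
  phi_{kk} = [rho(k) - sum_{j=1..k-1} phi_{k-1,j} rho(k-j)]
            / [1 - sum_{j=1..k-1} phi_{k-1,j} rho(j)],
  phi_{k,j} = phi_{k-1,j} - phi_{kk} phi_{k-1,k-j},  j = 1..k-1.
Step k = 1:
  phi_11 = rho(1) = -0.6236.
Step k = 2:
  phi_22 = [rho(2) - phi_11 rho(1)] / [1 - phi_11 rho(1)] = [0.6389 - (-0.6236)(-0.6236)] / [1 - (-0.6236)(-0.6236)]
         = 0.25002304 / 0.61112304 = 0.409121.
  Update: phi_21 = phi_11 - phi_22 phi_11 = -0.6236 - (0.409121)(-0.6236) = -0.368472.
Step k = 3:
  phi_33 = [rho(3) - phi_21 rho(2) - phi_22 rho(1)] / [1 - phi_21 rho(1) - phi_22 rho(2)]
    numerator   = -0.6539 - (-0.368472)(0.6389) - (0.409121)(-0.6236) = -0.16335538
    denominator = 1 - (-0.368472)(-0.6236) - (0.409121)(0.6389) = 0.50883346
  phi_33 = -0.16335538 / 0.50883346 = -0.321.
Therefore phi_{33} = -0.3210.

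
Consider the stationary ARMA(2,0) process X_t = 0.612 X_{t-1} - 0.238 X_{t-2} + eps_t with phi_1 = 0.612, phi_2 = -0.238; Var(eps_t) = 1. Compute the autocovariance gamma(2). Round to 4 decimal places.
\gamma(2) = 0.0905

Multiply the model equation by X_{t-k} and take expectations. With theta_0 = psi_0 = 1 and psi_j the MA(infinity) weights, this gives
  gamma(k) - sum_i phi_i gamma(k-i) = c_k,
  c_k = sigma^2 * sum_{j=k..q} theta_j psi_{j-k}   (c_k = 0 for k > q),
using gamma(-m) = gamma(m).
Pure AR (q = 0): c_0 = sigma^2 = 1, c_k = 0 for k >= 1.
Equations for k = 0, 1, 2 (AR order 2, c_2 = 0):
  (E0) gamma(0) = phi_1 gamma(1) + phi_2 gamma(2) + c_0
  (E1) gamma(1) = phi_1 gamma(0) + phi_2 gamma(1) + c_1
  (E2) gamma(2) = phi_1 gamma(1) + phi_2 gamma(0)
From (E1): gamma(1) = A gamma(0) + B with
  A = phi_1 / (1 - phi_2) = 0.612 / 1.238 = 0.494346,   B = c_1 / (1 - phi_2) = 0 / 1.238 = 0.
Insert (E2) into (E0): gamma(0) (1 - phi_2^2) = phi_1 (1 + phi_2) gamma(1) + c_0.
  phi_1 (1 + phi_2) = (0.612)(0.762) = 0.466344,   1 - phi_2^2 = 0.943356.
Replace gamma(1) by A gamma(0) + B and collect gamma(0):
  gamma(0) [0.943356 - (0.466344)(0.494346)] = c_0 = 1
  gamma(0) * 0.712821 = 1
  gamma(0) = 1 / 0.712821 = 1.402877.
  gamma(1) = A gamma(0) = (0.494346)(1.402877) = 0.693506.
  gamma(2) = phi_1 gamma(1) + phi_2 gamma(0) = (0.612)(0.693506) + (-0.238)(1.402877) = 0.090541.
Therefore gamma(2) = 0.0905 (to 4 decimal places).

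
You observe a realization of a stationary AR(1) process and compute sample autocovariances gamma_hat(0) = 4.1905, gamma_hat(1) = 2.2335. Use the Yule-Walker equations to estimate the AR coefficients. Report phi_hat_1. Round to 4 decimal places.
\hat\phi_{1} = 0.5330

The Yule-Walker equations for an AR(p) process read, in matrix form,
  Gamma_p phi = r_p,   with   (Gamma_p)_{ij} = gamma(|i - j|),
                       (r_p)_i = gamma(i),   i,j = 1..p.
Substitute the sample gammas (Toeplitz matrix and right-hand side of size 1):
  Gamma_p = [[4.1905]]
  r_p     = [2.2335]
With p = 1 this is the single equation gamma(0) phi_1 = gamma(1):
  phi_hat_1 = gamma(1) / gamma(0) = 2.2335 / 4.1905 = 0.5330.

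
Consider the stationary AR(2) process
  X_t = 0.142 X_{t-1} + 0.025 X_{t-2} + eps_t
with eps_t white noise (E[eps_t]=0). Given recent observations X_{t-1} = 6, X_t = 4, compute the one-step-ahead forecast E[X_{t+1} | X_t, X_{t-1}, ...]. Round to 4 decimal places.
E[X_{t+1} \mid \mathcal F_t] = 0.7180

For an AR(p) model X_t = c + sum_i phi_i X_{t-i} + eps_t, the
one-step-ahead conditional mean is
  E[X_{t+1} | X_t, ...] = c + sum_i phi_i X_{t+1-i}.
Substitute known values:
  E[X_{t+1} | ...] = (0.142) * (4) + (0.025) * (6)
                   = 0.7180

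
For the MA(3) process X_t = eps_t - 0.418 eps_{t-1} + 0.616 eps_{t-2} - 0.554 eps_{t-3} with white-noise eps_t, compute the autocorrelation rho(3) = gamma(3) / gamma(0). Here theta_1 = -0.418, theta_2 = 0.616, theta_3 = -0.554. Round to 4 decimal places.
\rho(3) = -0.2977

For an MA(q) process with theta_0 = 1, the autocovariance is
  gamma(k) = sigma^2 * sum_{i=0..q-k} theta_i * theta_{i+k},
and rho(k) = gamma(k) / gamma(0). Sigma^2 cancels.
  numerator   = (1)*(-0.554) = -0.554.
  denominator = (1)^2 + (-0.418)^2 + (0.616)^2 + (-0.554)^2 = 1.861096.
  rho(3) = -0.554 / 1.861096 = -0.2977.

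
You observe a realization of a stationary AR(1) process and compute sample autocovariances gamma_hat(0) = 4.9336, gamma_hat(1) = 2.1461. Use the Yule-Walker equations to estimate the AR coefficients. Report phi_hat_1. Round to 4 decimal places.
\hat\phi_{1} = 0.4350

The Yule-Walker equations for an AR(p) process read, in matrix form,
  Gamma_p phi = r_p,   with   (Gamma_p)_{ij} = gamma(|i - j|),
                       (r_p)_i = gamma(i),   i,j = 1..p.
Substitute the sample gammas (Toeplitz matrix and right-hand side of size 1):
  Gamma_p = [[4.9336]]
  r_p     = [2.1461]
With p = 1 this is the single equation gamma(0) phi_1 = gamma(1):
  phi_hat_1 = gamma(1) / gamma(0) = 2.1461 / 4.9336 = 0.4350.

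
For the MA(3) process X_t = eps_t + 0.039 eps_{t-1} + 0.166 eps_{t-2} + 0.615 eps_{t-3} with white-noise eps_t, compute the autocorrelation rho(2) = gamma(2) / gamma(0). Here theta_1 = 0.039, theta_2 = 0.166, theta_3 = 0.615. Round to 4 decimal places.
\rho(2) = 0.1350

For an MA(q) process with theta_0 = 1, the autocovariance is
  gamma(k) = sigma^2 * sum_{i=0..q-k} theta_i * theta_{i+k},
and rho(k) = gamma(k) / gamma(0). Sigma^2 cancels.
  numerator   = (1)*(0.166) + (0.039)*(0.615) = 0.189985.
  denominator = (1)^2 + (0.039)^2 + (0.166)^2 + (0.615)^2 = 1.407302.
  rho(2) = 0.189985 / 1.407302 = 0.1350.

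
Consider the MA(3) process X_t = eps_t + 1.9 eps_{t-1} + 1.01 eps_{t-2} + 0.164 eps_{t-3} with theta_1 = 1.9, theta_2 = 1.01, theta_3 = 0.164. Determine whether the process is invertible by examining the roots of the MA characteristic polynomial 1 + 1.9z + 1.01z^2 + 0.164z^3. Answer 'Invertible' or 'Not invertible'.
\text{Not invertible}

The MA(q) characteristic polynomial is P(z) = 1 + 1.9z + 1.01z^2 + 0.164z^3.
Invertibility requires all roots to lie outside the unit circle, i.e. |z| > 1 for every root.
Degree 3: look for a simple real root z0 first, then factor out (1 - z/z0) and solve the remaining quadratic.
Testing z0 = -2.5: P(-2.5) = 1 + (1.9)(-2.5) + (1.01)(-2.5)^2 + (0.164)(-2.5)^3
  = 1 + (-4.75) + (6.3125) + (-2.5625) = 0.  So z_0 = -2.5 is a root, |z_0| = 2.5.
Divide out the factor (1 + 0.4 z) = (1 - z/z0) (since 1/z0 = -0.4):
  P(z) = (1 + 0.4 z)(1 + (1.5) z + (0.41) z^2)
  [check: z-coef 1.5 - (-0.4) = 1.9; z^2-coef 0.41 - (-0.4)(1.5) = 1.01; z^3-coef -(-0.4)(0.41) = 0.164.]
Remaining roots from the quadratic factor 1 + (1.5) z + (0.41) z^2:
  Set 1 + (1.5) z + (0.41) z^2 = 0, i.e. a z^2 + b z + c = 0 with a = 0.41, b = 1.5, c = 1.
  Discriminant D = b^2 - 4ac = (1.5)^2 - 4*(0.41)*1 = 2.25 - (1.64) = 0.61.
  D >= 0, so the roots are real: z = (-b +/- sqrt(D)) / (2a) = (-1.5 +/- 0.781025) / (0.82).
    z_1 = (-1.5 + 0.781025) / (0.82) = -0.8768,   |z_1| = 0.8768.
    z_2 = (-1.5 - 0.781025) / (0.82) = -2.7817,   |z_2| = 2.7817.
Moduli of all roots: 2.5000, 0.8768, 2.7817.
All moduli strictly greater than 1? No.
Verdict: Not invertible.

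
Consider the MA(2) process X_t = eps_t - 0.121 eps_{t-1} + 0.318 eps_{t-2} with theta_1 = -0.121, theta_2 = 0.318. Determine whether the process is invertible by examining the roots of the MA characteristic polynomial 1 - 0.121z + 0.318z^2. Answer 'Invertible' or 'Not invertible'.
\text{Invertible}

The MA(q) characteristic polynomial is P(z) = 1 - 0.121z + 0.318z^2.
Invertibility requires all roots to lie outside the unit circle, i.e. |z| > 1 for every root.
Set 1 + (-0.121) z + (0.318) z^2 = 0, i.e. a z^2 + b z + c = 0 with a = 0.318, b = -0.121, c = 1.
Discriminant D = b^2 - 4ac = (-0.121)^2 - 4*(0.318)*1 = 0.014641 - (1.272) = -1.257359.
D < 0, so the roots are the complex-conjugate pair z = (-b +/- i sqrt(-D)) / (2a) = 0.1903 +/- 1.7631i.
For a conjugate pair |z|^2 = z * conj(z) = (product of roots) = c/a = 1/(0.318) = 3.144654, so |z| = sqrt(3.144654) = 1.7733 for both roots.
Moduli of all roots: 1.7733, 1.7733.
All moduli strictly greater than 1? Yes.
Verdict: Invertible.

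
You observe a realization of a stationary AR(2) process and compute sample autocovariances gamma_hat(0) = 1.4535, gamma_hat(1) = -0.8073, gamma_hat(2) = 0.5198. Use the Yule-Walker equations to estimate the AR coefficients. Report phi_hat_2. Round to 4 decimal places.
\hat\phi_{2} = 0.0710

The Yule-Walker equations for an AR(p) process read, in matrix form,
  Gamma_p phi = r_p,   with   (Gamma_p)_{ij} = gamma(|i - j|),
                       (r_p)_i = gamma(i),   i,j = 1..p.
Substitute the sample gammas (Toeplitz matrix and right-hand side of size 2):
  Gamma_p = [[1.4535, -0.8073], [-0.8073, 1.4535]]
  r_p     = [-0.8073, 0.5198]
Written out:
  1.4535 phi_1 - 0.8073 phi_2 = -0.8073
  -0.8073 phi_1 + 1.4535 phi_2 = 0.5198
Solve by Cramer's rule:
  det = gamma(0)^2 - gamma(1)^2 = (1.4535)^2 - (-0.8073)^2 = 2.11266225 - 0.65173329 = 1.46092896
  phi_hat_1 = [gamma(1) gamma(0) - gamma(1) gamma(2)] / det = [(-0.8073)(1.4535) - (-0.8073)(0.5198)] / 1.46092896 = -0.75377601 / 1.46092896 = -0.516
  phi_hat_2 = [gamma(0) gamma(2) - gamma(1)^2] / det = [(1.4535)(0.5198) - (-0.8073)^2] / 1.46092896 = 0.10379601 / 1.46092896 = 0.071
So phi_hat = [-0.5160, 0.0710].
Therefore phi_hat_2 = 0.0710.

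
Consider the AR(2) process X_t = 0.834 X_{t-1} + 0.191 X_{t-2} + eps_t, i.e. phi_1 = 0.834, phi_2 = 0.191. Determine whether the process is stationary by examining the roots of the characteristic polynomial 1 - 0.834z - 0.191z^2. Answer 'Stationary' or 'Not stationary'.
\text{Not stationary}

The AR(p) characteristic polynomial is P(z) = 1 - 0.834z - 0.191z^2.
Stationarity requires all roots to lie outside the unit circle, i.e. |z| > 1 for every root.
Set 1 + (-0.834) z + (-0.191) z^2 = 0, i.e. a z^2 + b z + c = 0 with a = -0.191, b = -0.834, c = 1.
Discriminant D = b^2 - 4ac = (-0.834)^2 - 4*(-0.191)*1 = 0.695556 - (-0.764) = 1.459556.
D >= 0, so the roots are real: z = (-b +/- sqrt(D)) / (2a) = (0.834 +/- 1.208121) / (-0.382).
  z_1 = (0.834 + 1.208121) / (-0.382) = -5.3459,   |z_1| = 5.3459.
  z_2 = (0.834 - 1.208121) / (-0.382) = 0.9794,   |z_2| = 0.9794.
Moduli of all roots: 5.3459, 0.9794.
All moduli strictly greater than 1? No.
Verdict: Not stationary.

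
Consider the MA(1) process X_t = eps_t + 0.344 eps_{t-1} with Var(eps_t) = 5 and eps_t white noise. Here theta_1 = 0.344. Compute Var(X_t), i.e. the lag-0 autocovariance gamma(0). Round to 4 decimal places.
\gamma(0) = 5.5917

For an MA(q) process X_t = eps_t + sum_i theta_i eps_{t-i} with
Var(eps_t) = sigma^2, the variance is
  gamma(0) = sigma^2 * (1 + sum_i theta_i^2).
  sum_i theta_i^2 = (0.344)^2 = 0.118336.
  gamma(0) = 5 * (1 + 0.118336) = 5 * 1.118336 = 5.59168, which rounds to 5.5917.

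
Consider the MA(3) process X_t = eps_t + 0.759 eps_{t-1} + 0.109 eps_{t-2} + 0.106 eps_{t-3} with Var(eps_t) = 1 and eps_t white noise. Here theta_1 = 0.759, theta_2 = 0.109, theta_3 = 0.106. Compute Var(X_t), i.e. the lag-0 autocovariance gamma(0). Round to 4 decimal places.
\gamma(0) = 1.5992

For an MA(q) process X_t = eps_t + sum_i theta_i eps_{t-i} with
Var(eps_t) = sigma^2, the variance is
  gamma(0) = sigma^2 * (1 + sum_i theta_i^2).
  sum_i theta_i^2 = (0.759)^2 + (0.109)^2 + (0.106)^2 = 0.576081 + 0.011881 + 0.011236 = 0.599198.
  gamma(0) = 1 * (1 + 0.599198) = 1 * 1.599198 = 1.599198, which rounds to 1.5992.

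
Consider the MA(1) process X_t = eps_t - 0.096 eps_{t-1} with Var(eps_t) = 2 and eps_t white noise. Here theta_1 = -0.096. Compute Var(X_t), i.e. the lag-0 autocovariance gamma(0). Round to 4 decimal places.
\gamma(0) = 2.0184

For an MA(q) process X_t = eps_t + sum_i theta_i eps_{t-i} with
Var(eps_t) = sigma^2, the variance is
  gamma(0) = sigma^2 * (1 + sum_i theta_i^2).
  sum_i theta_i^2 = (-0.096)^2 = 0.009216.
  gamma(0) = 2 * (1 + 0.009216) = 2 * 1.009216 = 2.018432, which rounds to 2.0184.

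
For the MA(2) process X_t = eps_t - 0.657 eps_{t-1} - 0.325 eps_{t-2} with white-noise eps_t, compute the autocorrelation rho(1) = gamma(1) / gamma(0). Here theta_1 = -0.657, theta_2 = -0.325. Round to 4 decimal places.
\rho(1) = -0.2885

For an MA(q) process with theta_0 = 1, the autocovariance is
  gamma(k) = sigma^2 * sum_{i=0..q-k} theta_i * theta_{i+k},
and rho(k) = gamma(k) / gamma(0). Sigma^2 cancels.
  numerator   = (1)*(-0.657) + (-0.657)*(-0.325) = -0.443475.
  denominator = (1)^2 + (-0.657)^2 + (-0.325)^2 = 1.537274.
  rho(1) = -0.443475 / 1.537274 = -0.2885.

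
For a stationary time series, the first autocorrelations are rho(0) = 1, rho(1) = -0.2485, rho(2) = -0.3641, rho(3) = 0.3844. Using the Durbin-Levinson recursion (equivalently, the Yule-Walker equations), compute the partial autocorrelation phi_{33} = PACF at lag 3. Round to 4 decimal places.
\phi_{33} = 0.1880

The PACF at lag k is phi_{kk}, the last component of the solution
to the Yule-Walker system G_k phi = r_k where
  (G_k)_{ij} = rho(|i - j|), (r_k)_i = rho(i), i,j = 1..k.
Equivalently, Durbin-Levinson gives phi_{kk} iteratively:
  phi_{11} = rho(1)
  phi_{kk} = [rho(k) - sum_{j=1..k-1} phi_{k-1,j} rho(k-j)]
            / [1 - sum_{j=1..k-1} phi_{k-1,j} rho(j)],
  phi_{k,j} = phi_{k-1,j} - phi_{kk} phi_{k-1,k-j},  j = 1..k-1.
Step k = 1:
  phi_11 = rho(1) = -0.2485.
Step k = 2:
  phi_22 = [rho(2) - phi_11 rho(1)] / [1 - phi_11 rho(1)] = [-0.3641 - (-0.2485)(-0.2485)] / [1 - (-0.2485)(-0.2485)]
         = -0.42585225 / 0.93824775 = -0.45388.
  Update: phi_21 = phi_11 - phi_22 phi_11 = -0.2485 - (-0.45388)(-0.2485) = -0.361289.
Step k = 3:
  phi_33 = [rho(3) - phi_21 rho(2) - phi_22 rho(1)] / [1 - phi_21 rho(1) - phi_22 rho(2)]
    numerator   = 0.3844 - (-0.361289)(-0.3641) - (-0.45388)(-0.2485) = 0.1400653
    denominator = 1 - (-0.361289)(-0.2485) - (-0.45388)(-0.3641) = 0.74496177
  phi_33 = 0.1400653 / 0.74496177 = 0.188.
Therefore phi_{33} = 0.1880.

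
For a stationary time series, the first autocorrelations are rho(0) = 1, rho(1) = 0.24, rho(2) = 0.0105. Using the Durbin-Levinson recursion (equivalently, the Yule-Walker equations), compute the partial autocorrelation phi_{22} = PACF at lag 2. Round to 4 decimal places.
\phi_{22} = -0.0500

The PACF at lag k is phi_{kk}, the last component of the solution
to the Yule-Walker system G_k phi = r_k where
  (G_k)_{ij} = rho(|i - j|), (r_k)_i = rho(i), i,j = 1..k.
Equivalently, Durbin-Levinson gives phi_{kk} iteratively:
  phi_{11} = rho(1)
  phi_{kk} = [rho(k) - sum_{j=1..k-1} phi_{k-1,j} rho(k-j)]
            / [1 - sum_{j=1..k-1} phi_{k-1,j} rho(j)],
  phi_{k,j} = phi_{k-1,j} - phi_{kk} phi_{k-1,k-j},  j = 1..k-1.
Step k = 1:
  phi_11 = rho(1) = 0.24.
Step k = 2:
  phi_22 = [rho(2) - phi_11 rho(1)] / [1 - phi_11 rho(1)] = [0.0105 - (0.24)(0.24)] / [1 - (0.24)(0.24)]
         = -0.0471 / 0.9424 = -0.05.
Therefore phi_{22} = -0.0500.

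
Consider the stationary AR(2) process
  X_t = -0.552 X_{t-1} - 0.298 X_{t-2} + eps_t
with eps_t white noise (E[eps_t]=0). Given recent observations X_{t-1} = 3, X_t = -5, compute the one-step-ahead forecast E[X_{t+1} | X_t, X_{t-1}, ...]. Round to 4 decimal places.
E[X_{t+1} \mid \mathcal F_t] = 1.8660

For an AR(p) model X_t = c + sum_i phi_i X_{t-i} + eps_t, the
one-step-ahead conditional mean is
  E[X_{t+1} | X_t, ...] = c + sum_i phi_i X_{t+1-i}.
Substitute known values:
  E[X_{t+1} | ...] = (-0.552) * (-5) + (-0.298) * (3)
                   = 1.8660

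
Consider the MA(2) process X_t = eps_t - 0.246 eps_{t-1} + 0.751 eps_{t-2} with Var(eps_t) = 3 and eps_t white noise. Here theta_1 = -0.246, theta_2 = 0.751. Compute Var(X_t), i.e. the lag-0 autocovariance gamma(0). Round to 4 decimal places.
\gamma(0) = 4.8736

For an MA(q) process X_t = eps_t + sum_i theta_i eps_{t-i} with
Var(eps_t) = sigma^2, the variance is
  gamma(0) = sigma^2 * (1 + sum_i theta_i^2).
  sum_i theta_i^2 = (-0.246)^2 + (0.751)^2 = 0.060516 + 0.564001 = 0.624517.
  gamma(0) = 3 * (1 + 0.624517) = 3 * 1.624517 = 4.873551, which rounds to 4.8736.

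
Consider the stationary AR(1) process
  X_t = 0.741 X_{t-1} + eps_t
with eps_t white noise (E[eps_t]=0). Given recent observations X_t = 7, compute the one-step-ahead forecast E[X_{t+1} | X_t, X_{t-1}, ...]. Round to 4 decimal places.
E[X_{t+1} \mid \mathcal F_t] = 5.1870

For an AR(p) model X_t = c + sum_i phi_i X_{t-i} + eps_t, the
one-step-ahead conditional mean is
  E[X_{t+1} | X_t, ...] = c + sum_i phi_i X_{t+1-i}.
Substitute known values:
  E[X_{t+1} | ...] = (0.741) * (7)
                   = 5.1870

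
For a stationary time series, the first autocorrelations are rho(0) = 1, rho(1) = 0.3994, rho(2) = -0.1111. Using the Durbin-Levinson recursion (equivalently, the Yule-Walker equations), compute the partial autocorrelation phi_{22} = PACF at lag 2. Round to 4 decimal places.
\phi_{22} = -0.3220

The PACF at lag k is phi_{kk}, the last component of the solution
to the Yule-Walker system G_k phi = r_k where
  (G_k)_{ij} = rho(|i - j|), (r_k)_i = rho(i), i,j = 1..k.
Equivalently, Durbin-Levinson gives phi_{kk} iteratively:
  phi_{11} = rho(1)
  phi_{kk} = [rho(k) - sum_{j=1..k-1} phi_{k-1,j} rho(k-j)]
            / [1 - sum_{j=1..k-1} phi_{k-1,j} rho(j)],
  phi_{k,j} = phi_{k-1,j} - phi_{kk} phi_{k-1,k-j},  j = 1..k-1.
Step k = 1:
  phi_11 = rho(1) = 0.3994.
Step k = 2:
  phi_22 = [rho(2) - phi_11 rho(1)] / [1 - phi_11 rho(1)] = [-0.1111 - (0.3994)(0.3994)] / [1 - (0.3994)(0.3994)]
         = -0.27062036 / 0.84047964 = -0.322.
Therefore phi_{22} = -0.3220.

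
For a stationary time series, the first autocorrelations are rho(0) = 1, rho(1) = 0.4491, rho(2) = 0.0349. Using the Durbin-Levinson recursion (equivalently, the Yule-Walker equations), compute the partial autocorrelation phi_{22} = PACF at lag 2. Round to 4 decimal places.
\phi_{22} = -0.2089

The PACF at lag k is phi_{kk}, the last component of the solution
to the Yule-Walker system G_k phi = r_k where
  (G_k)_{ij} = rho(|i - j|), (r_k)_i = rho(i), i,j = 1..k.
Equivalently, Durbin-Levinson gives phi_{kk} iteratively:
  phi_{11} = rho(1)
  phi_{kk} = [rho(k) - sum_{j=1..k-1} phi_{k-1,j} rho(k-j)]
            / [1 - sum_{j=1..k-1} phi_{k-1,j} rho(j)],
  phi_{k,j} = phi_{k-1,j} - phi_{kk} phi_{k-1,k-j},  j = 1..k-1.
Step k = 1:
  phi_11 = rho(1) = 0.4491.
Step k = 2:
  phi_22 = [rho(2) - phi_11 rho(1)] / [1 - phi_11 rho(1)] = [0.0349 - (0.4491)(0.4491)] / [1 - (0.4491)(0.4491)]
         = -0.16679081 / 0.79830919 = -0.2089.
Therefore phi_{22} = -0.2089.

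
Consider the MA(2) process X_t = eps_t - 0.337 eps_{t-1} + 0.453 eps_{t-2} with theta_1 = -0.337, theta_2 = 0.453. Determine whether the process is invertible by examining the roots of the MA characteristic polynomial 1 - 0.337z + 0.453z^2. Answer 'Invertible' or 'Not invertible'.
\text{Invertible}

The MA(q) characteristic polynomial is P(z) = 1 - 0.337z + 0.453z^2.
Invertibility requires all roots to lie outside the unit circle, i.e. |z| > 1 for every root.
Set 1 + (-0.337) z + (0.453) z^2 = 0, i.e. a z^2 + b z + c = 0 with a = 0.453, b = -0.337, c = 1.
Discriminant D = b^2 - 4ac = (-0.337)^2 - 4*(0.453)*1 = 0.113569 - (1.812) = -1.698431.
D < 0, so the roots are the complex-conjugate pair z = (-b +/- i sqrt(-D)) / (2a) = 0.372 +/- 1.4385i.
For a conjugate pair |z|^2 = z * conj(z) = (product of roots) = c/a = 1/(0.453) = 2.207506, so |z| = sqrt(2.207506) = 1.4858 for both roots.
Moduli of all roots: 1.4858, 1.4858.
All moduli strictly greater than 1? Yes.
Verdict: Invertible.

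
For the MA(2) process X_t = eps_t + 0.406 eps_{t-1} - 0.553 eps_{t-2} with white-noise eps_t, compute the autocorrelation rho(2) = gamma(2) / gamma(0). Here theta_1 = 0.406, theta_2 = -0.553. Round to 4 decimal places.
\rho(2) = -0.3760

For an MA(q) process with theta_0 = 1, the autocovariance is
  gamma(k) = sigma^2 * sum_{i=0..q-k} theta_i * theta_{i+k},
and rho(k) = gamma(k) / gamma(0). Sigma^2 cancels.
  numerator   = (1)*(-0.553) = -0.553.
  denominator = (1)^2 + (0.406)^2 + (-0.553)^2 = 1.470645.
  rho(2) = -0.553 / 1.470645 = -0.3760.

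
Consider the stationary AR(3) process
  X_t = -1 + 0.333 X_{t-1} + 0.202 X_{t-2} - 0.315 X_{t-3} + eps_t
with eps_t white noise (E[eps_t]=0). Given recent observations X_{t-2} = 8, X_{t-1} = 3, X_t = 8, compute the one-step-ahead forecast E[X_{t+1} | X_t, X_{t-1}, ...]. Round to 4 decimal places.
E[X_{t+1} \mid \mathcal F_t] = -0.2500

For an AR(p) model X_t = c + sum_i phi_i X_{t-i} + eps_t, the
one-step-ahead conditional mean is
  E[X_{t+1} | X_t, ...] = c + sum_i phi_i X_{t+1-i}.
Substitute known values:
  E[X_{t+1} | ...] = -1 + (0.333) * (8) + (0.202) * (3) + (-0.315) * (8)
                   = -0.2500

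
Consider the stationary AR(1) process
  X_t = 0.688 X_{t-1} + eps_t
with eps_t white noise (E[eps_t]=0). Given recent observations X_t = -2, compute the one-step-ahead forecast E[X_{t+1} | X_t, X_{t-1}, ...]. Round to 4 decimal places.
E[X_{t+1} \mid \mathcal F_t] = -1.3760

For an AR(p) model X_t = c + sum_i phi_i X_{t-i} + eps_t, the
one-step-ahead conditional mean is
  E[X_{t+1} | X_t, ...] = c + sum_i phi_i X_{t+1-i}.
Substitute known values:
  E[X_{t+1} | ...] = (0.688) * (-2)
                   = -1.3760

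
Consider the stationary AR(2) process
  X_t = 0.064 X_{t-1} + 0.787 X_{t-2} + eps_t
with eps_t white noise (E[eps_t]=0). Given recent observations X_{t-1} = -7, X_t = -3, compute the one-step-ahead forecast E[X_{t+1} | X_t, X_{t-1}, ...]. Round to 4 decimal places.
E[X_{t+1} \mid \mathcal F_t] = -5.7010

For an AR(p) model X_t = c + sum_i phi_i X_{t-i} + eps_t, the
one-step-ahead conditional mean is
  E[X_{t+1} | X_t, ...] = c + sum_i phi_i X_{t+1-i}.
Substitute known values:
  E[X_{t+1} | ...] = (0.064) * (-3) + (0.787) * (-7)
                   = -5.7010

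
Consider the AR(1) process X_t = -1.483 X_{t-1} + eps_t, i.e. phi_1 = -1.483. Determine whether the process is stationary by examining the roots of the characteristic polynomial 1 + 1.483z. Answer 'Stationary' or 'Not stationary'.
\text{Not stationary}

The AR(p) characteristic polynomial is P(z) = 1 + 1.483z.
Stationarity requires all roots to lie outside the unit circle, i.e. |z| > 1 for every root.
This is linear in z: 1 + (1.483) z = 0  =>  z = -1/(1.483) = -0.674309,  |z| = 0.674309.
Moduli of all roots: 0.6743.
All moduli strictly greater than 1? No.
Verdict: Not stationary.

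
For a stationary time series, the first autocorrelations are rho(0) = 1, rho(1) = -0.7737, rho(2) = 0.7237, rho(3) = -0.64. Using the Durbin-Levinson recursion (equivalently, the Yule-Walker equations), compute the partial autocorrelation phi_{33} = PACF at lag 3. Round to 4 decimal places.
\phi_{33} = -0.0371

The PACF at lag k is phi_{kk}, the last component of the solution
to the Yule-Walker system G_k phi = r_k where
  (G_k)_{ij} = rho(|i - j|), (r_k)_i = rho(i), i,j = 1..k.
Equivalently, Durbin-Levinson gives phi_{kk} iteratively:
  phi_{11} = rho(1)
  phi_{kk} = [rho(k) - sum_{j=1..k-1} phi_{k-1,j} rho(k-j)]
            / [1 - sum_{j=1..k-1} phi_{k-1,j} rho(j)],
  phi_{k,j} = phi_{k-1,j} - phi_{kk} phi_{k-1,k-j},  j = 1..k-1.
Step k = 1:
  phi_11 = rho(1) = -0.7737.
Step k = 2:
  phi_22 = [rho(2) - phi_11 rho(1)] / [1 - phi_11 rho(1)] = [0.7237 - (-0.7737)(-0.7737)] / [1 - (-0.7737)(-0.7737)]
         = 0.12508831 / 0.40138831 = 0.311639.
  Update: phi_21 = phi_11 - phi_22 phi_11 = -0.7737 - (0.311639)(-0.7737) = -0.532585.
Step k = 3:
  phi_33 = [rho(3) - phi_21 rho(2) - phi_22 rho(1)] / [1 - phi_21 rho(1) - phi_22 rho(2)]
    numerator   = -0.64 - (-0.532585)(0.7237) - (0.311639)(-0.7737) = -0.01345318
    denominator = 1 - (-0.532585)(-0.7737) - (0.311639)(0.7237) = 0.3624059
  phi_33 = -0.01345318 / 0.3624059 = -0.0371.
Therefore phi_{33} = -0.0371.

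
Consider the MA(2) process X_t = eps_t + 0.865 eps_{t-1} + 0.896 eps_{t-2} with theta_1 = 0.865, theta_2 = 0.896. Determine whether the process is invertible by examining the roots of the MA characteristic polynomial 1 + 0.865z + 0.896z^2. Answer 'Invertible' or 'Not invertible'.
\text{Invertible}

The MA(q) characteristic polynomial is P(z) = 1 + 0.865z + 0.896z^2.
Invertibility requires all roots to lie outside the unit circle, i.e. |z| > 1 for every root.
Set 1 + (0.865) z + (0.896) z^2 = 0, i.e. a z^2 + b z + c = 0 with a = 0.896, b = 0.865, c = 1.
Discriminant D = b^2 - 4ac = (0.865)^2 - 4*(0.896)*1 = 0.748225 - (3.584) = -2.835775.
D < 0, so the roots are the complex-conjugate pair z = (-b +/- i sqrt(-D)) / (2a) = -0.4827 +/- 0.9397i.
For a conjugate pair |z|^2 = z * conj(z) = (product of roots) = c/a = 1/(0.896) = 1.116071, so |z| = sqrt(1.116071) = 1.0564 for both roots.
Moduli of all roots: 1.0564, 1.0564.
All moduli strictly greater than 1? Yes.
Verdict: Invertible.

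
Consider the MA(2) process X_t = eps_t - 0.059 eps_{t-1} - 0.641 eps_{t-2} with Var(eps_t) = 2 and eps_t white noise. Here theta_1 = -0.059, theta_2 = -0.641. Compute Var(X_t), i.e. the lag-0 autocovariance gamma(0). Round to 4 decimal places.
\gamma(0) = 2.8287

For an MA(q) process X_t = eps_t + sum_i theta_i eps_{t-i} with
Var(eps_t) = sigma^2, the variance is
  gamma(0) = sigma^2 * (1 + sum_i theta_i^2).
  sum_i theta_i^2 = (-0.059)^2 + (-0.641)^2 = 0.003481 + 0.410881 = 0.414362.
  gamma(0) = 2 * (1 + 0.414362) = 2 * 1.414362 = 2.828724, which rounds to 2.8287.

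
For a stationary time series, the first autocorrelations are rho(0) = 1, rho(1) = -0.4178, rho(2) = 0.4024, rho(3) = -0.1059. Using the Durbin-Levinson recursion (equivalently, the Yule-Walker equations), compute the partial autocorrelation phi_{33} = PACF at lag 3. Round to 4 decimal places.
\phi_{33} = 0.1720

The PACF at lag k is phi_{kk}, the last component of the solution
to the Yule-Walker system G_k phi = r_k where
  (G_k)_{ij} = rho(|i - j|), (r_k)_i = rho(i), i,j = 1..k.
Equivalently, Durbin-Levinson gives phi_{kk} iteratively:
  phi_{11} = rho(1)
  phi_{kk} = [rho(k) - sum_{j=1..k-1} phi_{k-1,j} rho(k-j)]
            / [1 - sum_{j=1..k-1} phi_{k-1,j} rho(j)],
  phi_{k,j} = phi_{k-1,j} - phi_{kk} phi_{k-1,k-j},  j = 1..k-1.
Step k = 1:
  phi_11 = rho(1) = -0.4178.
Step k = 2:
  phi_22 = [rho(2) - phi_11 rho(1)] / [1 - phi_11 rho(1)] = [0.4024 - (-0.4178)(-0.4178)] / [1 - (-0.4178)(-0.4178)]
         = 0.22784316 / 0.82544316 = 0.276025.
  Update: phi_21 = phi_11 - phi_22 phi_11 = -0.4178 - (0.276025)(-0.4178) = -0.302477.
Step k = 3:
  phi_33 = [rho(3) - phi_21 rho(2) - phi_22 rho(1)] / [1 - phi_21 rho(1) - phi_22 rho(2)]
    numerator   = -0.1059 - (-0.302477)(0.4024) - (0.276025)(-0.4178) = 0.13113996
    denominator = 1 - (-0.302477)(-0.4178) - (0.276025)(0.4024) = 0.76255269
  phi_33 = 0.13113996 / 0.76255269 = 0.172.
Therefore phi_{33} = 0.1720.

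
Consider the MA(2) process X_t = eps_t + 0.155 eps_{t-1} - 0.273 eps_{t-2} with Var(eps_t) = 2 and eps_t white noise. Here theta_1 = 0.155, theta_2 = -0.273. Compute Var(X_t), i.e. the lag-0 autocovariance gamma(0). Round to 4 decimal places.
\gamma(0) = 2.1971

For an MA(q) process X_t = eps_t + sum_i theta_i eps_{t-i} with
Var(eps_t) = sigma^2, the variance is
  gamma(0) = sigma^2 * (1 + sum_i theta_i^2).
  sum_i theta_i^2 = (0.155)^2 + (-0.273)^2 = 0.024025 + 0.074529 = 0.098554.
  gamma(0) = 2 * (1 + 0.098554) = 2 * 1.098554 = 2.197108, which rounds to 2.1971.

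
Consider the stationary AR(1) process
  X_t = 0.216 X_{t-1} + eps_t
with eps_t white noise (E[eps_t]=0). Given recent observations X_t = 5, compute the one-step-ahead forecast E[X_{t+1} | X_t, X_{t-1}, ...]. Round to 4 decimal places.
E[X_{t+1} \mid \mathcal F_t] = 1.0800

For an AR(p) model X_t = c + sum_i phi_i X_{t-i} + eps_t, the
one-step-ahead conditional mean is
  E[X_{t+1} | X_t, ...] = c + sum_i phi_i X_{t+1-i}.
Substitute known values:
  E[X_{t+1} | ...] = (0.216) * (5)
                   = 1.0800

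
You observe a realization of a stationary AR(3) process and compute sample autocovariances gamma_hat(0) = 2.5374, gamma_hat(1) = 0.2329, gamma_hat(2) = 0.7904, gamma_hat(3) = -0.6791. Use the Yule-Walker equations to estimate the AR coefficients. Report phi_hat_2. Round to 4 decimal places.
\hat\phi_{2} = 0.3280

The Yule-Walker equations for an AR(p) process read, in matrix form,
  Gamma_p phi = r_p,   with   (Gamma_p)_{ij} = gamma(|i - j|),
                       (r_p)_i = gamma(i),   i,j = 1..p.
Substitute the sample gammas (Toeplitz matrix and right-hand side of size 3):
  Gamma_p = [[2.5374, 0.2329, 0.7904], [0.2329, 2.5374, 0.2329], [0.7904, 0.2329, 2.5374]]
  r_p     = [0.2329, 0.7904, -0.6791]
Written out (R1..R3):
  (R1) 2.5374 phi_1 + 0.2329 phi_2 + 0.7904 phi_3 = 0.2329
  (R2) 0.2329 phi_1 + 2.5374 phi_2 + 0.2329 phi_3 = 0.7904
  (R3) 0.7904 phi_1 + 0.2329 phi_2 + 2.5374 phi_3 = -0.6791
Gaussian elimination:
  R2 <- R2 - (0.2329/2.5374) R1 = R2 - (0.091787) R1:  2.516023 phi_2 + 0.160352 phi_3 = 0.769023
  R3 <- R3 - (0.7904/2.5374) R1 = R3 - (0.3115) R1:  0.160352 phi_2 + 2.29119 phi_3 = -0.751648
  R3 <- R3 - (0.160352/2.516023) R2 = R3 - (0.063732) R2:  2.280971 phi_3 = -0.80066
Back-substitution:
  phi_hat_3 = -0.80066 / 2.280971 = -0.351017
  phi_hat_2 = (0.769023 - (0.160352)(-0.351017)) / 2.516023 = 0.328021
  phi_hat_1 = (0.2329 - (0.2329)(0.328021) - (0.7904)(-0.351017)) / 2.5374 = 0.171021
So phi_hat = [0.1710, 0.3280, -0.3510].
Therefore phi_hat_2 = 0.3280.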